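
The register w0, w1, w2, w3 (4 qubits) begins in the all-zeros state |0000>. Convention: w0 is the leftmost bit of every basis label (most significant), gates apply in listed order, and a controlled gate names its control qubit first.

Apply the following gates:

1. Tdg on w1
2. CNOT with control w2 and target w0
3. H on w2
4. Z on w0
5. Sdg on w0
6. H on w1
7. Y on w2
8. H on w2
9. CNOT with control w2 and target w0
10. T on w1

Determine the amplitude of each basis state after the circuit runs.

The resulting statevector has amplitude -sqrt(2)*I/2 on |1010>, -sqrt(2)*exp(3*I*pi/4)/2 on |1110>, and 0 on every other basis state.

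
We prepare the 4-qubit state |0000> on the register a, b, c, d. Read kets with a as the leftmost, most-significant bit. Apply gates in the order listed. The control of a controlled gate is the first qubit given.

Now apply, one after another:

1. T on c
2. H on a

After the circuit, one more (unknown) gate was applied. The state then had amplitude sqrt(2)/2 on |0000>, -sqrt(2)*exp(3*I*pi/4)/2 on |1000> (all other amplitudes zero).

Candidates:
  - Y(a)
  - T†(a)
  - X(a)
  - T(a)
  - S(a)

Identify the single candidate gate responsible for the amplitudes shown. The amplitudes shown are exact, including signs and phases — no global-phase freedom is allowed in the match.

It was T†(a) that produced the state shown.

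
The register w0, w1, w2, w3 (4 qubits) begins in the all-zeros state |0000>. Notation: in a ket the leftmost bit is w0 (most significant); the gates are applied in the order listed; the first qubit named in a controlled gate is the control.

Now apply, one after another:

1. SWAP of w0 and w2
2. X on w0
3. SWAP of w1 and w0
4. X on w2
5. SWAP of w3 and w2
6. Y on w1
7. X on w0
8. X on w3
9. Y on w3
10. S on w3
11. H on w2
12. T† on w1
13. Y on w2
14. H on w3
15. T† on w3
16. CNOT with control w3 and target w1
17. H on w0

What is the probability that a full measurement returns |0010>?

A full measurement returns |0010> with probability 1/8.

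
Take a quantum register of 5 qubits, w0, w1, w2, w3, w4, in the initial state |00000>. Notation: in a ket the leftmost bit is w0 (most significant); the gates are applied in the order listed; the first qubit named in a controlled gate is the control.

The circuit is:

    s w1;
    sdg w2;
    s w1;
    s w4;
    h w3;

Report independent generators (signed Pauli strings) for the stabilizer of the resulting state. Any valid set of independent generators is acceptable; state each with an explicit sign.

One valid set of independent stabilizer generators is +IIIXI, +ZIIII, +IZIII, +IIZII, +IIIIZ (any independent generating set of the same group is equally correct).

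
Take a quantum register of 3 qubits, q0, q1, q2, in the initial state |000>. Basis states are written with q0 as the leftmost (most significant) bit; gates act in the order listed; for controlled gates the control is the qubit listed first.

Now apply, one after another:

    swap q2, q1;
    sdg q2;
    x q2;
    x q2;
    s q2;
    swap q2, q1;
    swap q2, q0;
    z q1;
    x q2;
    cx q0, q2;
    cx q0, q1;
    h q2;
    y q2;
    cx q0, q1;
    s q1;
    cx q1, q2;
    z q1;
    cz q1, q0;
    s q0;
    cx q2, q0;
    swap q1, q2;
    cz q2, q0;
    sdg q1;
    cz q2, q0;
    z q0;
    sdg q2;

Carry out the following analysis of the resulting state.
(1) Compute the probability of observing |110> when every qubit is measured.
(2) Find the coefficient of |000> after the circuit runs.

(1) Outcome |110> occurs with probability 1/2. Key observation: gates 1-6 undo each other exactly, leaving only the rest of the circuit to track.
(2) The amplitude on |000> is sqrt(2)*I/2.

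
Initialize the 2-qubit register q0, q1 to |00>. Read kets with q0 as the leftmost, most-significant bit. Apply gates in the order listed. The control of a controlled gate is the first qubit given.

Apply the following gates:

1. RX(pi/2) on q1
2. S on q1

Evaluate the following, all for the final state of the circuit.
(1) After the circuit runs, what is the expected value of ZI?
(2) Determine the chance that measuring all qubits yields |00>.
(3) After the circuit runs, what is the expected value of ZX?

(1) The observable ZI averages to 1.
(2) Outcome |00> occurs with probability 1/2.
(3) The observable ZX averages to 1.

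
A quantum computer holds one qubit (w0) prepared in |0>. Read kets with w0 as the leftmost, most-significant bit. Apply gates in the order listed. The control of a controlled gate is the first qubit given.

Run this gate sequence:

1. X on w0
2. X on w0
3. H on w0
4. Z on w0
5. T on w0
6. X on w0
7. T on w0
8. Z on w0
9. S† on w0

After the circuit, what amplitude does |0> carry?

The final state's coefficient on |0> equals -sqrt(2)*exp(I*pi/4)/2.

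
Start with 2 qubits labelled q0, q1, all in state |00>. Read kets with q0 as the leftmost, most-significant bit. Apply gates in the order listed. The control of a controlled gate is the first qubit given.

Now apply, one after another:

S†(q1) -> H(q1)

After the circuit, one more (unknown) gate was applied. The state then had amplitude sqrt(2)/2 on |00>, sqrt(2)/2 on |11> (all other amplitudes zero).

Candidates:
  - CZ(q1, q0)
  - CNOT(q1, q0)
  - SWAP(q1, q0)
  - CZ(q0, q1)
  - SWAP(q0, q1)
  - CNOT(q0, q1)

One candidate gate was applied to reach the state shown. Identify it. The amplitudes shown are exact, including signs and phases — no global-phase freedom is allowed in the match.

The unique candidate consistent with the amplitudes is CNOT(q1, q0).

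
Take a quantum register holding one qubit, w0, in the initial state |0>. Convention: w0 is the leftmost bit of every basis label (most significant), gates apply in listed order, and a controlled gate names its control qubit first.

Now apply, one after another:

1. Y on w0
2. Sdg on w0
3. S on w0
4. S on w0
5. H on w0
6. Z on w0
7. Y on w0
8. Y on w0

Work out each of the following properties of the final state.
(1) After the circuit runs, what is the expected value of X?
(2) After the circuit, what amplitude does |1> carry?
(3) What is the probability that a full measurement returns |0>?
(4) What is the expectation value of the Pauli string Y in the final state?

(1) In the final state, X has expectation 1.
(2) The final state's coefficient on |1> equals -sqrt(2)/2.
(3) Outcome |0> occurs with probability 1/2.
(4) The expectation value of Y is 0.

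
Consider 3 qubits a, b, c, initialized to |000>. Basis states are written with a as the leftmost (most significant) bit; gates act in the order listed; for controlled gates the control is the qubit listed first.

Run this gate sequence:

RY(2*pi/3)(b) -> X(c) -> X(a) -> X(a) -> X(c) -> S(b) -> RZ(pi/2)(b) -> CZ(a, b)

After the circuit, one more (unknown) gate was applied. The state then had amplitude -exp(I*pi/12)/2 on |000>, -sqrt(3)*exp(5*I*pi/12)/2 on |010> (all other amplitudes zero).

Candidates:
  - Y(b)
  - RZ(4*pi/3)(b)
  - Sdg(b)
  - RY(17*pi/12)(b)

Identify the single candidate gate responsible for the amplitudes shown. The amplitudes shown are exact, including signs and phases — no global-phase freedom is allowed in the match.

The applied gate was RZ(4*pi/3)(b). Key observation: gates 2-5 undo each other exactly, leaving only the rest of the circuit to track.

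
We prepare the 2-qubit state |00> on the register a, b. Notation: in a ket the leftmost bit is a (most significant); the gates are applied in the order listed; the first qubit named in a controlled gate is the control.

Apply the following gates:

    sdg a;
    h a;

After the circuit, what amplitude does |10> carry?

The final state's coefficient on |10> equals sqrt(2)/2.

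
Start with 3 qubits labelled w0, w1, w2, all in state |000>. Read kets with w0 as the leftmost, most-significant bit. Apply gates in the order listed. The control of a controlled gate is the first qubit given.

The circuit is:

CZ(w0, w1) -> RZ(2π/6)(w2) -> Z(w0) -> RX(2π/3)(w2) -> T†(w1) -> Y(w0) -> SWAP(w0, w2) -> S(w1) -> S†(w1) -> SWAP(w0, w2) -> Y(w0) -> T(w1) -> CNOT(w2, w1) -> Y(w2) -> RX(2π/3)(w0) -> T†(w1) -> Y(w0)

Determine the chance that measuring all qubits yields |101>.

A full measurement returns |101> with probability 1/16.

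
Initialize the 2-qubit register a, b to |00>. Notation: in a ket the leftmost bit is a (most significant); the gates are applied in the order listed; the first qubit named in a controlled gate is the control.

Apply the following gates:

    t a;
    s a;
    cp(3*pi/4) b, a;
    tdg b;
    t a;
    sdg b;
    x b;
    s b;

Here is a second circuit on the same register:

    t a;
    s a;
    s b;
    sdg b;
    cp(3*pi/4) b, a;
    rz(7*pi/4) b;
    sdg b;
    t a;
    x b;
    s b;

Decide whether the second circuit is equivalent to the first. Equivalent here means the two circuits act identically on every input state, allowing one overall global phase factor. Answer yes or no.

Yes — the two circuits implement the same unitary up to a global phase.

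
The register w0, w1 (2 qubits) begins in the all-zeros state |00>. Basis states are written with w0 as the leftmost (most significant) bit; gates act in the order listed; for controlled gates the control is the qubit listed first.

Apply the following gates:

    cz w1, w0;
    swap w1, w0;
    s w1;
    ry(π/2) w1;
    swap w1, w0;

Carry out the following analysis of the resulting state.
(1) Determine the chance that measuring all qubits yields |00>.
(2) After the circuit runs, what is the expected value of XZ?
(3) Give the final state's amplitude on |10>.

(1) A full measurement returns |00> with probability 1/2.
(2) In the final state, XZ has expectation 1.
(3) The amplitude on |10> is sqrt(2)/2.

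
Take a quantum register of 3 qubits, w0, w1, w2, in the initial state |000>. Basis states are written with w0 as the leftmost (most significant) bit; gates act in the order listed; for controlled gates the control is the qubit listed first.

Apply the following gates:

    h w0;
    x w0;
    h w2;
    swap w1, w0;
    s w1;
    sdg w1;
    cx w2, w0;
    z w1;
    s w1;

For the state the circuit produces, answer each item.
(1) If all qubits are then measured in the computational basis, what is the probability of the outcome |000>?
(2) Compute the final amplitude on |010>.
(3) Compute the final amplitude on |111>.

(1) A full measurement returns |000> with probability 1/4. Key observation: the block from step 5 through step 6 cancels to the identity and can be dropped.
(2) The final state's coefficient on |010> equals -I/2.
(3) The final state's coefficient on |111> equals -I/2.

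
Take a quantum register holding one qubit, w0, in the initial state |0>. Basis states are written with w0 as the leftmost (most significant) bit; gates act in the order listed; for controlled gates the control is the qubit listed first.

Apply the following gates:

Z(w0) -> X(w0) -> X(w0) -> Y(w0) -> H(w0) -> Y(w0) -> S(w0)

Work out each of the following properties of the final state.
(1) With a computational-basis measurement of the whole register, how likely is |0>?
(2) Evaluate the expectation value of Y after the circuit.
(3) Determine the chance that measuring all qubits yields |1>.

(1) The probability of measuring |0> is 1/2.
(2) The observable Y averages to 1.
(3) The probability of measuring |1> is 1/2.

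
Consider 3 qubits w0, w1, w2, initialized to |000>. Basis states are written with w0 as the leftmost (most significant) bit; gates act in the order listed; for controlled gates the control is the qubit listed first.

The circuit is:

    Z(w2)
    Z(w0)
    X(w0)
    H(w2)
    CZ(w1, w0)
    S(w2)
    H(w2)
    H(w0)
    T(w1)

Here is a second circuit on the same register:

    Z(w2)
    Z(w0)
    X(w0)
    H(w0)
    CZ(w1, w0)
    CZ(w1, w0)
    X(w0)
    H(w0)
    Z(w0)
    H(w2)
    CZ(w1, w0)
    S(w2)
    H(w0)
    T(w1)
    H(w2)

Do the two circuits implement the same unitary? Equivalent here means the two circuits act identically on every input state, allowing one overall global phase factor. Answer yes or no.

Yes: on every input state the two circuits agree up to one overall phase factor.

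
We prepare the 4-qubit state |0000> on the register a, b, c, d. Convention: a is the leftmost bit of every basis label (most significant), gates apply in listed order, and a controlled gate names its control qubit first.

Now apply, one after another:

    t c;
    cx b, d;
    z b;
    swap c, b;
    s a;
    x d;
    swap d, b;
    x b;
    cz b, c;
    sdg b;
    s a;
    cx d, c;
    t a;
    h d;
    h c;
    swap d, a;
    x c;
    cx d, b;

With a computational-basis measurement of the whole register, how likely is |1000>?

A full measurement returns |1000> with probability 1/4.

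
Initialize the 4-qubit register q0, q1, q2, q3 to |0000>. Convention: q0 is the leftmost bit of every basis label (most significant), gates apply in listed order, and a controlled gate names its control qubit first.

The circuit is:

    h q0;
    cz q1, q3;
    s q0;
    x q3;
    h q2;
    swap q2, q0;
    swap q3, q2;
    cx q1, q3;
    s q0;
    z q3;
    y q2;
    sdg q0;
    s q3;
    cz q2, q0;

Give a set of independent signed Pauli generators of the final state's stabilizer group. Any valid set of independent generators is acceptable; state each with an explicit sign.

The stabilizer group can be generated by +XIII, +IIIX, +IZII, +IIZI, among other valid generating sets.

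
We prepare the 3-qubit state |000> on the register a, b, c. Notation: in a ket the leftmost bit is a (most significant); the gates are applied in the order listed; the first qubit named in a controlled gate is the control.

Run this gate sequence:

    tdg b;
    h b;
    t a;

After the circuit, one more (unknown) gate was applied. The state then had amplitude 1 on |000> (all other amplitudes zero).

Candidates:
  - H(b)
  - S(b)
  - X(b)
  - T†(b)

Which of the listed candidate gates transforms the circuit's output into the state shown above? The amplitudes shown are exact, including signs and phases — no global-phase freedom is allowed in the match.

It was H(b) that produced the state shown.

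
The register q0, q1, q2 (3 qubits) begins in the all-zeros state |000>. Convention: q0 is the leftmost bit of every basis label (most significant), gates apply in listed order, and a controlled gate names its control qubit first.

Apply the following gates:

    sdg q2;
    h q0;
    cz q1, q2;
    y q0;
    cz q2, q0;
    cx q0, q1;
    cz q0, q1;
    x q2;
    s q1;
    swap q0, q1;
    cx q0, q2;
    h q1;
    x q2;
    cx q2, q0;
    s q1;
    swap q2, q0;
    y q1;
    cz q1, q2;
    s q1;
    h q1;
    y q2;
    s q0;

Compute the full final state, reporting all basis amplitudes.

After the circuit, the state carries amplitude sqrt(2)/2 on |011>, sqrt(2)/2 on |101>, and 0 on every other basis state.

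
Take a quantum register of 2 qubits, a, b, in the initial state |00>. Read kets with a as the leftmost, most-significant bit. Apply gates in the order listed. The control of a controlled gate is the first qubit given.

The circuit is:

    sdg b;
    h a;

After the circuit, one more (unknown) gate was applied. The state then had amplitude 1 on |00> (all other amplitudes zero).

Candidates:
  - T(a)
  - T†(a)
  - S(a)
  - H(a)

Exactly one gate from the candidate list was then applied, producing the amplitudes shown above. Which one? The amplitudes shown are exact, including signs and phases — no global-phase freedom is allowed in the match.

The applied gate was H(a).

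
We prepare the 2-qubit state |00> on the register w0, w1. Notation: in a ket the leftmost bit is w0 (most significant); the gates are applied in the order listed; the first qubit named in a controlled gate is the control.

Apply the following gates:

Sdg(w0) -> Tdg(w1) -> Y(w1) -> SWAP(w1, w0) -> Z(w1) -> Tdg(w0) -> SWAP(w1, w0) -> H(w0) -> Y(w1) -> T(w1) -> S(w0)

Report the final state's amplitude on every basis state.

The resulting statevector has amplitude -sqrt(2)*exp(3*I*pi/4)/2 on |00>, 0 on |01>, sqrt(2)*exp(I*pi/4)/2 on |10>, 0 on |11>.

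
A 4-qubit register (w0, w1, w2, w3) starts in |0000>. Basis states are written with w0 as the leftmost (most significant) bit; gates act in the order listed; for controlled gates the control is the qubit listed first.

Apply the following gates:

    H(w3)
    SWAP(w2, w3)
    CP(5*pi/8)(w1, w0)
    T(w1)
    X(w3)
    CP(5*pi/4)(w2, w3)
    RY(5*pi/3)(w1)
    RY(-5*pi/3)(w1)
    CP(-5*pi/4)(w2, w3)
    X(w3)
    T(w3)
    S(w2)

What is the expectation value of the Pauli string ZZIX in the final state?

The expectation value of ZZIX is 0. Key observation: gates 5-10 undo each other exactly, leaving only the rest of the circuit to track.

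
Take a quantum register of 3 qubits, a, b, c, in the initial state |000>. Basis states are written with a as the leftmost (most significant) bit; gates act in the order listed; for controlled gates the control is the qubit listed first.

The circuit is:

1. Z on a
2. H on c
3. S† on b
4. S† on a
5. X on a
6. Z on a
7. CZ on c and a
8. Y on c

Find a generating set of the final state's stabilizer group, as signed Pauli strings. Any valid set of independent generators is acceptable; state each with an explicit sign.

The stabilizer group can be generated by +IIX, -ZII, +IZI, among other valid generating sets.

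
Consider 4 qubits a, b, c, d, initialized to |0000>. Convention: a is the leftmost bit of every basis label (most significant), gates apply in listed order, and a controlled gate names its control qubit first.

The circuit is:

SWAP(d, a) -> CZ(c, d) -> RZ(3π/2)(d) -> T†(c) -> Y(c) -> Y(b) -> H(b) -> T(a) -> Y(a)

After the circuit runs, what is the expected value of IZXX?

In the final state, IZXX has expectation 0.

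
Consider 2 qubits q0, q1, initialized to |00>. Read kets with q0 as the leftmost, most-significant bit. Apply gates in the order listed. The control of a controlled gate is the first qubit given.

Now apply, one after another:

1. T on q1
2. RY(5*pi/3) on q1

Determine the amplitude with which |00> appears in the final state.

The amplitude on |00> is -sqrt(3)/2.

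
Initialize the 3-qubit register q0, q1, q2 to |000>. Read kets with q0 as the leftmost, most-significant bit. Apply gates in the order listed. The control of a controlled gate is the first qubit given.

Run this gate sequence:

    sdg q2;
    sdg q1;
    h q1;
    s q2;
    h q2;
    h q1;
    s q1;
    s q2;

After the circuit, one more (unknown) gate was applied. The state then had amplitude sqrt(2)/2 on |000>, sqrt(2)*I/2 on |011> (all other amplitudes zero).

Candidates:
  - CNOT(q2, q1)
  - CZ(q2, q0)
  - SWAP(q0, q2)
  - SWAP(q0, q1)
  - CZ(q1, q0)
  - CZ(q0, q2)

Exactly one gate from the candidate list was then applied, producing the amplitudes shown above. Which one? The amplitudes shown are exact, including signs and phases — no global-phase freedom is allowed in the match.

It was CNOT(q2, q1) that produced the state shown.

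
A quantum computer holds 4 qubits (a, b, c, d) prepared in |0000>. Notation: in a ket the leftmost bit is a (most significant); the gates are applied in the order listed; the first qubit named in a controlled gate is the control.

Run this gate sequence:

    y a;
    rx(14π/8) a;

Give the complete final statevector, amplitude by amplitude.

The final amplitudes are sqrt(2 - sqrt(2))/2 on |0000>, -I*sqrt(sqrt(2) + 2)/2 on |1000>, and 0 on every other basis state.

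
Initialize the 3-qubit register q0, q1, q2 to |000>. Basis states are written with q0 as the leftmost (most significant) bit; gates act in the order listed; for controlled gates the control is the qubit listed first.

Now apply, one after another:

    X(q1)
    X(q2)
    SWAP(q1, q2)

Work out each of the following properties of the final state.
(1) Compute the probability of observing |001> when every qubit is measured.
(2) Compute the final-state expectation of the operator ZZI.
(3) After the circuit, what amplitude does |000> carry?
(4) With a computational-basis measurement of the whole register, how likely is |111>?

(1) Outcome |001> occurs with probability 0.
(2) In the final state, ZZI has expectation -1.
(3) The final state's coefficient on |000> equals 0.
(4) The probability of measuring |111> is 0.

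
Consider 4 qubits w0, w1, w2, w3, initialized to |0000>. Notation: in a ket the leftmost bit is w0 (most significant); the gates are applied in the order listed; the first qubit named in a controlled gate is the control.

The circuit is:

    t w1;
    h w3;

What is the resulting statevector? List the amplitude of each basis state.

The resulting statevector has amplitude sqrt(2)/2 on |0000>, sqrt(2)/2 on |0001>, and 0 on every other basis state.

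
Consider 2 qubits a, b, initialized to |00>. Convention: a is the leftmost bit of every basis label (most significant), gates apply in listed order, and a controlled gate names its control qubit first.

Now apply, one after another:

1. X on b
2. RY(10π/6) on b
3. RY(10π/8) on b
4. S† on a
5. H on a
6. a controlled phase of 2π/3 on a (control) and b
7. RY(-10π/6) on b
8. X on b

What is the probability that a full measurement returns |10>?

The probability of measuring |10> is -3*sqrt(6)/64 + sqrt(2)/64 + 1/4.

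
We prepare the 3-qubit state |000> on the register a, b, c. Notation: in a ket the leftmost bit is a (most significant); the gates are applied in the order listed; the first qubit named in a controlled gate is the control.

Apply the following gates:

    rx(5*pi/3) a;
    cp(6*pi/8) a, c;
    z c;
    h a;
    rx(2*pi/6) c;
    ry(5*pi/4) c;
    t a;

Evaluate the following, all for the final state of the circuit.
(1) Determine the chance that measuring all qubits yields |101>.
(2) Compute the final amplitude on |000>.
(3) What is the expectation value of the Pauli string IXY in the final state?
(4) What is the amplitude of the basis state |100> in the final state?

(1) A full measurement returns |101> with probability sqrt(2)/16 + 1/4.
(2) The final state's coefficient on |000> equals sqrt(2*sqrt(2) + 4)/16 + 3*sqrt(4 - 2*sqrt(2))/16 - I*sqrt(6*sqrt(2) + 12)/16 + I*sqrt(12 - 6*sqrt(2))/16.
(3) The observable IXY averages to 0.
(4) The final state's coefficient on |100> equals -sqrt(6*sqrt(2) + 12)*exp(3*I*pi/4)/16 - sqrt(2*sqrt(2) + 4)*exp(I*pi/4)/16 - sqrt(12 - 6*sqrt(2))*exp(3*I*pi/4)/16 + 3*sqrt(4 - 2*sqrt(2))*exp(I*pi/4)/16.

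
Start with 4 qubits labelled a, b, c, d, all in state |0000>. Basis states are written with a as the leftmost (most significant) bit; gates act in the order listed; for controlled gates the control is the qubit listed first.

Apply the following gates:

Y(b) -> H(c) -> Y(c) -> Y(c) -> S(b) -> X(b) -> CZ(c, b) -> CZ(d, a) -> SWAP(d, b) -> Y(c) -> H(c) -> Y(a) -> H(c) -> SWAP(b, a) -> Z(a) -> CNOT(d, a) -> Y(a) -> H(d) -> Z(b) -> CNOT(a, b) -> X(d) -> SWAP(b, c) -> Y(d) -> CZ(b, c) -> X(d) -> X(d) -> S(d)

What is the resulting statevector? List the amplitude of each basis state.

The resulting statevector has amplitude 1/2 on |1000>, -I/2 on |1001>, -1/2 on |1100>, I/2 on |1101>, and 0 on every other basis state.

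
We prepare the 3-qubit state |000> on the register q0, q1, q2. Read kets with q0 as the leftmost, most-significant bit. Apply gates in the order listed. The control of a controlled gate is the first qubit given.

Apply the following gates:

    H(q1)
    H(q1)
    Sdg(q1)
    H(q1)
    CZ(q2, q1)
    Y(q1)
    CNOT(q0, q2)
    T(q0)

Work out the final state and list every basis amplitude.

The resulting statevector has amplitude -sqrt(2)*I/2 on |000>, sqrt(2)*I/2 on |010>, and 0 on every other basis state. Key observation: gates 1-2 undo each other exactly, leaving only the rest of the circuit to track.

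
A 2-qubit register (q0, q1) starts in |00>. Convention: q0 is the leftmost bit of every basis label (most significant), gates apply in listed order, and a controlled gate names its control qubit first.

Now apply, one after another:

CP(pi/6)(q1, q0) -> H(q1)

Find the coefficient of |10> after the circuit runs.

The final state's coefficient on |10> equals 0.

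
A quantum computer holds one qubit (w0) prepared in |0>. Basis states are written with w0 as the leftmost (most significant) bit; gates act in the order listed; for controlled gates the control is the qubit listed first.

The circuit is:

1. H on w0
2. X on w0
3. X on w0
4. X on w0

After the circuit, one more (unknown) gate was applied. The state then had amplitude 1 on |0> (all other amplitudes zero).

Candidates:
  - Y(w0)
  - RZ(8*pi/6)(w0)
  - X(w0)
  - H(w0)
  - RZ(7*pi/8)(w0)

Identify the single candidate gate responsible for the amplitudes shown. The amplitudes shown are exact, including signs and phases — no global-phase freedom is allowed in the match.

It was H(w0) that produced the state shown. Key observation: gates 2-3 undo each other exactly, leaving only the rest of the circuit to track.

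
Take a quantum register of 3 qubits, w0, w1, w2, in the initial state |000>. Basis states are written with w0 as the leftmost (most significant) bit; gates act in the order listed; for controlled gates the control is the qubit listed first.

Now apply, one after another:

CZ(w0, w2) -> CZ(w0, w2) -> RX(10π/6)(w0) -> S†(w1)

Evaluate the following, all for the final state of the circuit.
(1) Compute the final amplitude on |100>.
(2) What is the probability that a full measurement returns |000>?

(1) |100> carries amplitude -I/2 in the final state. Key observation: steps 1-2 multiply out to the identity, so the circuit reduces to the remaining gates.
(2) The probability of measuring |000> is 3/4.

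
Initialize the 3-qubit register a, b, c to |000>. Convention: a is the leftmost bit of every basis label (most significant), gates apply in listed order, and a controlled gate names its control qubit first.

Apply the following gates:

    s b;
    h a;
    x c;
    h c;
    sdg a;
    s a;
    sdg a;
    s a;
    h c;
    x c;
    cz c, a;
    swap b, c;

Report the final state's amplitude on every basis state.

The resulting statevector has amplitude sqrt(2)/2 on |000>, sqrt(2)/2 on |100>, and 0 on every other basis state. Key observation: steps 3-10 multiply out to the identity, so the circuit reduces to the remaining gates.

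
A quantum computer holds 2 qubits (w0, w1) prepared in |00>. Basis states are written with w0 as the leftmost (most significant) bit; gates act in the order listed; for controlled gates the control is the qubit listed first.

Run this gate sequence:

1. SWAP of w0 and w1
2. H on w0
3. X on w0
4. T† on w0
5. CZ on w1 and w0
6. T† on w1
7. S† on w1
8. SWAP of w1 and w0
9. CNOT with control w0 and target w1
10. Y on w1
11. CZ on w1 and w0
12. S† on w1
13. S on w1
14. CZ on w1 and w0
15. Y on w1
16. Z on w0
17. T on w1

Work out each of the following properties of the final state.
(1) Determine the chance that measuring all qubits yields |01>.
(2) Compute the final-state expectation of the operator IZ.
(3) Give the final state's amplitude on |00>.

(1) Outcome |01> occurs with probability 1/2. Key observation: the block from step 10 through step 15 cancels to the identity and can be dropped.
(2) The expectation value of IZ is 0.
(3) The final state's coefficient on |00> equals sqrt(2)/2.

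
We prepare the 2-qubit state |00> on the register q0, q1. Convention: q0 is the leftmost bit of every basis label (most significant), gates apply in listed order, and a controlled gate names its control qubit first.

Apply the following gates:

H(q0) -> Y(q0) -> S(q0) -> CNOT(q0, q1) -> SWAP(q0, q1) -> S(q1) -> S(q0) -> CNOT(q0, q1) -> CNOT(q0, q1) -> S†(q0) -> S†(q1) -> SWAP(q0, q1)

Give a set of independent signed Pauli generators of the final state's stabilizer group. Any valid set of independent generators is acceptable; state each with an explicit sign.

The final state is stabilized by the group generated by -XY, +ZZ; other independent generating sets are equally valid. Key observation: steps 5-12 multiply out to the identity, so the circuit reduces to the remaining gates.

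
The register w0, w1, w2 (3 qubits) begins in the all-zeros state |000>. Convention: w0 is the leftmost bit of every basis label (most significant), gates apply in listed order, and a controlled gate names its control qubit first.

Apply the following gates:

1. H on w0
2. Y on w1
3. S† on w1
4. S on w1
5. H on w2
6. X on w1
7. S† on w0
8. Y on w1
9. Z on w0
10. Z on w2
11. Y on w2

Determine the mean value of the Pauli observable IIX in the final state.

The observable IIX averages to 1.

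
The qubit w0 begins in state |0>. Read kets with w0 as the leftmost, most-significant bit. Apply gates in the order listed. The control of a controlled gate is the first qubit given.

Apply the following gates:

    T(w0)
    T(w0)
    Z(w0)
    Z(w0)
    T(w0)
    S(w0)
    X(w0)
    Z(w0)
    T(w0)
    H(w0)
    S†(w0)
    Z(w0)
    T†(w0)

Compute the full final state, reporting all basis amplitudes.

The resulting statevector has amplitude -sqrt(2)*exp(I*pi/4)/2 on |0>, sqrt(2)*I/2 on |1>.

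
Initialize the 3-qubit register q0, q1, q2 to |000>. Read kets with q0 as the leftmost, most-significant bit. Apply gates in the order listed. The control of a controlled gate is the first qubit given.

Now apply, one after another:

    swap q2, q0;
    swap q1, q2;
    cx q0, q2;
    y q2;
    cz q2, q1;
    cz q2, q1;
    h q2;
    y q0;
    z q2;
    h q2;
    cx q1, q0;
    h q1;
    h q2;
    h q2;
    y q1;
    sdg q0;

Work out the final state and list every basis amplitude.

The final amplitudes are sqrt(2)/2 on |100>, -sqrt(2)/2 on |110>, and 0 on every other basis state.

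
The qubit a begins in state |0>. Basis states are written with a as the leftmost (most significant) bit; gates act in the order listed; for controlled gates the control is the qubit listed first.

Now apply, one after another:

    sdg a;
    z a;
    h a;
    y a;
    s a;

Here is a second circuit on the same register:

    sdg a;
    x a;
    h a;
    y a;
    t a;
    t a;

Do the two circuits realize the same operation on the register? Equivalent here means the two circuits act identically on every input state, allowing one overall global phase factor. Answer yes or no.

No: there is an input state on which the two circuits produce genuinely different outputs (not merely differing by a phase).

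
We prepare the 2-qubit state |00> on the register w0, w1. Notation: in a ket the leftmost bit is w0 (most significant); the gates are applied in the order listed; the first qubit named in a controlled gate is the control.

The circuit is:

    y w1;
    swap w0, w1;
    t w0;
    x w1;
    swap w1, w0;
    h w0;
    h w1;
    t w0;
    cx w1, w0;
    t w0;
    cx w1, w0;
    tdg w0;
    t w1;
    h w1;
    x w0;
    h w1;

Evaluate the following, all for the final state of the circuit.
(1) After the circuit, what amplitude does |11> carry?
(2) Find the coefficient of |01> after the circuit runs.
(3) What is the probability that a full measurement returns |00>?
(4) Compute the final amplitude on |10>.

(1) The final state's coefficient on |11> equals exp(I*pi/4)/2.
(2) The final state's coefficient on |01> equals -1/2.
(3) The probability of measuring |00> is 1/4.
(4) The amplitude on |10> is exp(3*I*pi/4)/2.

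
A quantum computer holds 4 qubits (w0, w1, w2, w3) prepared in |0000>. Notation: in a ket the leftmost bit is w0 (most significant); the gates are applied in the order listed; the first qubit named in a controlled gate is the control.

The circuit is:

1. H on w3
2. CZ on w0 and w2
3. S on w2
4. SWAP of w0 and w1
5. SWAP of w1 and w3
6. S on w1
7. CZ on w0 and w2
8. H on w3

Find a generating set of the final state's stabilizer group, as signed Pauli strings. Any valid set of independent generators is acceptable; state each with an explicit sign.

The stabilizer group can be generated by +IYII, +IIIX, +ZIII, +IIZI, among other valid generating sets.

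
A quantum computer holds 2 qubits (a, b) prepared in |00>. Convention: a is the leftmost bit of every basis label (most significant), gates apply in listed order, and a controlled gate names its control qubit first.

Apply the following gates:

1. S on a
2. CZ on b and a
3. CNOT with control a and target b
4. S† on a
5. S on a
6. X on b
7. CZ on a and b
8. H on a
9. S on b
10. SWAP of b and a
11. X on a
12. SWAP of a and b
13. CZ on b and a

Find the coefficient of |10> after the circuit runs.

The amplitude on |10> is sqrt(2)*I/2.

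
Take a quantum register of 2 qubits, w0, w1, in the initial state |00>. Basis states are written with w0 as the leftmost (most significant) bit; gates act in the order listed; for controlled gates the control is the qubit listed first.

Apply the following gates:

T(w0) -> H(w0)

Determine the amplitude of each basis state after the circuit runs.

After the circuit, the state carries amplitude sqrt(2)/2 on |00>, 0 on |01>, sqrt(2)/2 on |10>, 0 on |11>.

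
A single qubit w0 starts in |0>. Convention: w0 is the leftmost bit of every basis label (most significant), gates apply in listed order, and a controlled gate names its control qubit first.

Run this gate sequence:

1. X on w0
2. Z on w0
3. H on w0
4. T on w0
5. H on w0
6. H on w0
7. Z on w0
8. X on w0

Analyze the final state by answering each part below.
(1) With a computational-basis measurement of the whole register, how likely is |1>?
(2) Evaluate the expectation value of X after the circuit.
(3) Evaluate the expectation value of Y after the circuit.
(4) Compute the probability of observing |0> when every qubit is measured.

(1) A full measurement returns |1> with probability 1/2.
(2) In the final state, X has expectation sqrt(2)/2.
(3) The expectation value of Y is -sqrt(2)/2.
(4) The probability of measuring |0> is 1/2.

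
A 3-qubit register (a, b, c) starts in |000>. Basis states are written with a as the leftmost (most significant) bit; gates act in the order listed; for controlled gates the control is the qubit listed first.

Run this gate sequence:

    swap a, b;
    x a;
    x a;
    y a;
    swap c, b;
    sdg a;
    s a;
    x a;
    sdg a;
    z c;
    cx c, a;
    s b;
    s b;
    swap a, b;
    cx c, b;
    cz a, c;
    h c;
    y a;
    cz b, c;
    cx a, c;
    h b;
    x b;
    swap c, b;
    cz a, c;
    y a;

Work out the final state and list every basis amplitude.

The resulting statevector has amplitude I/2 on |000>, -I/2 on |001>, I/2 on |010>, -I/2 on |011>, 0 on |100>, 0 on |101>, 0 on |110>, 0 on |111>.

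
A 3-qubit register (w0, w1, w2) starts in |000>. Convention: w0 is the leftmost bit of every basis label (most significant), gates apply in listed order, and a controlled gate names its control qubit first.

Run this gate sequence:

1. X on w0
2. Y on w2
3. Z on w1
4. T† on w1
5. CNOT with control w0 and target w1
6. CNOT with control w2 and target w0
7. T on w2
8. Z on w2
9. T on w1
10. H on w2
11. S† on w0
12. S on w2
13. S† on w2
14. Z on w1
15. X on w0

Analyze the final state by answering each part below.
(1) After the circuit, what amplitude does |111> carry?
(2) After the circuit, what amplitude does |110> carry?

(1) |111> carries amplitude sqrt(2)/2 in the final state.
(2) The final state's coefficient on |110> equals -sqrt(2)/2.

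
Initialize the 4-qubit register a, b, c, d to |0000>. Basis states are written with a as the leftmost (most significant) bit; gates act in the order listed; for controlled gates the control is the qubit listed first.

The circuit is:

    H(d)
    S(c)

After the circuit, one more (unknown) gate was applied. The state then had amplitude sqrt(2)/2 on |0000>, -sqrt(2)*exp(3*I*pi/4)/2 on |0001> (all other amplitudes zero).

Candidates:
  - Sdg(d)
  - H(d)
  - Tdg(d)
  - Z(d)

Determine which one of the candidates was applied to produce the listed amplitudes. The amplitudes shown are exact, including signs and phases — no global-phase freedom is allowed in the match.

It was Tdg(d) that produced the state shown.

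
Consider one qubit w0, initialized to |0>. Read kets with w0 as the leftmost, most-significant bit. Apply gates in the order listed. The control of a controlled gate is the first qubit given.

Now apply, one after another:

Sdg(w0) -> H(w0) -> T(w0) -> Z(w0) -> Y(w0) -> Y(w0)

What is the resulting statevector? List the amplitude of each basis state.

After the circuit, the state carries amplitude sqrt(2)/2 on |0>, -sqrt(2)*exp(I*pi/4)/2 on |1>.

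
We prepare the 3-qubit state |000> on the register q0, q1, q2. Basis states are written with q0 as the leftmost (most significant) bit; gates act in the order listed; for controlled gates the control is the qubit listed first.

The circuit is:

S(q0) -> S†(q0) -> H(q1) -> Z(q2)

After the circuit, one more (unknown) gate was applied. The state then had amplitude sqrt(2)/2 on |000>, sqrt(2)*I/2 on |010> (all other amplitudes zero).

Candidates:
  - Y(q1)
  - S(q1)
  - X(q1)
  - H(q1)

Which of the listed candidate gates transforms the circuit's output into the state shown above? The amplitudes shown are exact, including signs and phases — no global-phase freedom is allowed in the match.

It was S(q1) that produced the state shown. Key observation: steps 1-2 multiply out to the identity, so the circuit reduces to the remaining gates.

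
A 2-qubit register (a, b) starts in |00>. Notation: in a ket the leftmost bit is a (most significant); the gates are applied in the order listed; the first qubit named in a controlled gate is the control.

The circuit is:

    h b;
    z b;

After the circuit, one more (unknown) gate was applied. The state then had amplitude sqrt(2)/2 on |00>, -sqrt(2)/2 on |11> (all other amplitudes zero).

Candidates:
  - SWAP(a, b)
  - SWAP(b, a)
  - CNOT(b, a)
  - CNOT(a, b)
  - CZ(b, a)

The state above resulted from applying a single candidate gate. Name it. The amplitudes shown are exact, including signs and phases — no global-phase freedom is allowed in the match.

The applied gate was CNOT(b, a).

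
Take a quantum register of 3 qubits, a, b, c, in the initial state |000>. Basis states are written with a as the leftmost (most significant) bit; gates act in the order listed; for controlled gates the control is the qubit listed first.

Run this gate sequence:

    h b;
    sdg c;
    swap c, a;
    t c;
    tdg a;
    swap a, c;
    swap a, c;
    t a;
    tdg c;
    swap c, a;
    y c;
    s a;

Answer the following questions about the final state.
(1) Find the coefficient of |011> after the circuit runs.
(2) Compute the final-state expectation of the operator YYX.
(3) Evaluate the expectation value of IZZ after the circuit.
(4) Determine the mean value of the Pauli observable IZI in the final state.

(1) |011> carries amplitude sqrt(2)*I/2 in the final state. Key observation: steps 3-10 multiply out to the identity, so the circuit reduces to the remaining gates.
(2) In the final state, YYX has expectation 0.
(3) The expectation value of IZZ is 0.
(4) The observable IZI averages to 0.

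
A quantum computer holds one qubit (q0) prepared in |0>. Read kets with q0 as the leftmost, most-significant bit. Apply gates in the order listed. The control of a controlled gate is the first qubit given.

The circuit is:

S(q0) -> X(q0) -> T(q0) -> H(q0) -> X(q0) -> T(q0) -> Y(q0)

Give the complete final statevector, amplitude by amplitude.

After the circuit, the state carries amplitude sqrt(2)/2 on |0>, -sqrt(2)*exp(3*I*pi/4)/2 on |1>.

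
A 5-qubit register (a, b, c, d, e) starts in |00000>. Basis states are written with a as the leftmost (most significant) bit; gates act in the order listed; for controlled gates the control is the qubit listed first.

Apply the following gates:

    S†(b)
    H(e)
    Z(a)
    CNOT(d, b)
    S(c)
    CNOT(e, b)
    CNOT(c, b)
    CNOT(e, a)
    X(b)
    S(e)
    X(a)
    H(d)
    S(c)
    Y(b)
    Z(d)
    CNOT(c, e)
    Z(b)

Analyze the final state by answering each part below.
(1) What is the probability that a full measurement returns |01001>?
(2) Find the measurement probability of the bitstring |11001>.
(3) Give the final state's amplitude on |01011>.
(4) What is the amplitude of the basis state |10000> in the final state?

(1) A full measurement returns |01001> with probability 1/4.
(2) The probability of measuring |11001> is 0.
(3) The amplitude on |01011> is -1/2.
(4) The amplitude on |10000> is -I/2.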